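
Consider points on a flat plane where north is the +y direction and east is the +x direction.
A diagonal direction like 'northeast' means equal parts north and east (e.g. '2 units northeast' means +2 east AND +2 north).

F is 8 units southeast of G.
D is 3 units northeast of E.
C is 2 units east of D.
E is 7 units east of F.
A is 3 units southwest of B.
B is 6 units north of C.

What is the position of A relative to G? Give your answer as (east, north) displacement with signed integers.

Place G at the origin (east=0, north=0).
  F is 8 units southeast of G: delta (east=+8, north=-8); F at (east=8, north=-8).
  E is 7 units east of F: delta (east=+7, north=+0); E at (east=15, north=-8).
  D is 3 units northeast of E: delta (east=+3, north=+3); D at (east=18, north=-5).
  C is 2 units east of D: delta (east=+2, north=+0); C at (east=20, north=-5).
  B is 6 units north of C: delta (east=+0, north=+6); B at (east=20, north=1).
  A is 3 units southwest of B: delta (east=-3, north=-3); A at (east=17, north=-2).
Therefore A relative to G: (east=17, north=-2).

Answer: A is at (east=17, north=-2) relative to G.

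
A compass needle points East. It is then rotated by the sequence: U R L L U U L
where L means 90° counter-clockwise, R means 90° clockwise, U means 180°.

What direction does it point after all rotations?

Answer: Final heading: East

Derivation:
Start: East
  U (U-turn (180°)) -> West
  R (right (90° clockwise)) -> North
  L (left (90° counter-clockwise)) -> West
  L (left (90° counter-clockwise)) -> South
  U (U-turn (180°)) -> North
  U (U-turn (180°)) -> South
  L (left (90° counter-clockwise)) -> East
Final: East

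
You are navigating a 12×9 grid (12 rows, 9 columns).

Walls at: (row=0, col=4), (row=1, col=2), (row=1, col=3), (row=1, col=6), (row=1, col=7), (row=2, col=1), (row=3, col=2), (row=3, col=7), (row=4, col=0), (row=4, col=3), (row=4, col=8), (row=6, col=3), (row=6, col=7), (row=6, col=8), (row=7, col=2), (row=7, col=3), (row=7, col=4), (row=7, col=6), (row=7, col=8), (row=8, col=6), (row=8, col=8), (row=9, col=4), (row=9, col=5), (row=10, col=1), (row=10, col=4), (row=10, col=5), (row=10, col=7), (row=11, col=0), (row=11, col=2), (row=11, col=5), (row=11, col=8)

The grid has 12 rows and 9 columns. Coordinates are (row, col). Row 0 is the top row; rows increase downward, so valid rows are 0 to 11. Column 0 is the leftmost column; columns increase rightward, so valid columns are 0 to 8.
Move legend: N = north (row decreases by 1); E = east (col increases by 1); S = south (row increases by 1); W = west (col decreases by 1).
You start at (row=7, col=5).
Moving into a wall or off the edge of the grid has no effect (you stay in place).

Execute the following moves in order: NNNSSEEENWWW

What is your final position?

Start: (row=7, col=5)
  N (north): (row=7, col=5) -> (row=6, col=5)
  N (north): (row=6, col=5) -> (row=5, col=5)
  N (north): (row=5, col=5) -> (row=4, col=5)
  S (south): (row=4, col=5) -> (row=5, col=5)
  S (south): (row=5, col=5) -> (row=6, col=5)
  E (east): (row=6, col=5) -> (row=6, col=6)
  E (east): blocked, stay at (row=6, col=6)
  E (east): blocked, stay at (row=6, col=6)
  N (north): (row=6, col=6) -> (row=5, col=6)
  W (west): (row=5, col=6) -> (row=5, col=5)
  W (west): (row=5, col=5) -> (row=5, col=4)
  W (west): (row=5, col=4) -> (row=5, col=3)
Final: (row=5, col=3)

Answer: Final position: (row=5, col=3)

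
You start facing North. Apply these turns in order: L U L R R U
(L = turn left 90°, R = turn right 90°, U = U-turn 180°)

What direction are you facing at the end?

Answer: Final heading: North

Derivation:
Start: North
  L (left (90° counter-clockwise)) -> West
  U (U-turn (180°)) -> East
  L (left (90° counter-clockwise)) -> North
  R (right (90° clockwise)) -> East
  R (right (90° clockwise)) -> South
  U (U-turn (180°)) -> North
Final: North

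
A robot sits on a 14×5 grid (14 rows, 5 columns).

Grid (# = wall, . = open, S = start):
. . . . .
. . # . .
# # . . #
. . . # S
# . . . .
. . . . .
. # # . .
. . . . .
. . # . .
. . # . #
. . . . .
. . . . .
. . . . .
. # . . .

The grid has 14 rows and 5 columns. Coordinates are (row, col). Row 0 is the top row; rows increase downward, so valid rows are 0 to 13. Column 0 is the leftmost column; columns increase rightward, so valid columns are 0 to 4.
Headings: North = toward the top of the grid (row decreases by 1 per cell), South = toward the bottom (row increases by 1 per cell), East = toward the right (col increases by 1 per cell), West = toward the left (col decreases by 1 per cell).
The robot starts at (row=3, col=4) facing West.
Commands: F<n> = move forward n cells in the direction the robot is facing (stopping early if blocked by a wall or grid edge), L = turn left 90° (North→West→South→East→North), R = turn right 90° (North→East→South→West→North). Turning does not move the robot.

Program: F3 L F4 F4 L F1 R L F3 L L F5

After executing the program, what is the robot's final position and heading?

Start: (row=3, col=4), facing West
  F3: move forward 0/3 (blocked), now at (row=3, col=4)
  L: turn left, now facing South
  F4: move forward 4, now at (row=7, col=4)
  F4: move forward 1/4 (blocked), now at (row=8, col=4)
  L: turn left, now facing East
  F1: move forward 0/1 (blocked), now at (row=8, col=4)
  R: turn right, now facing South
  L: turn left, now facing East
  F3: move forward 0/3 (blocked), now at (row=8, col=4)
  L: turn left, now facing North
  L: turn left, now facing West
  F5: move forward 1/5 (blocked), now at (row=8, col=3)
Final: (row=8, col=3), facing West

Answer: Final position: (row=8, col=3), facing West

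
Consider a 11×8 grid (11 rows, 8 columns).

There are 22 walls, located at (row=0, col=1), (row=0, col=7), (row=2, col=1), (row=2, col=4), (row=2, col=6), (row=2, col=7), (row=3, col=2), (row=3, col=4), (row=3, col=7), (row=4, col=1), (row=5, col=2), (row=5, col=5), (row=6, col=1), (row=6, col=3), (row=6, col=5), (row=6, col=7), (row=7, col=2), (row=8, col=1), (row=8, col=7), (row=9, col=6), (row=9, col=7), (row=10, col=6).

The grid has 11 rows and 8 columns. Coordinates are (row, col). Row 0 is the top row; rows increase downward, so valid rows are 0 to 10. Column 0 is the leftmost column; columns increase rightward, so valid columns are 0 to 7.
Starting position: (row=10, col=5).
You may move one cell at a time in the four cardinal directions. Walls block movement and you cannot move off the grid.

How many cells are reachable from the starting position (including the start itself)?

Answer: Reachable cells: 64

Derivation:
BFS flood-fill from (row=10, col=5):
  Distance 0: (row=10, col=5)
  Distance 1: (row=9, col=5), (row=10, col=4)
  Distance 2: (row=8, col=5), (row=9, col=4), (row=10, col=3)
  Distance 3: (row=7, col=5), (row=8, col=4), (row=8, col=6), (row=9, col=3), (row=10, col=2)
  Distance 4: (row=7, col=4), (row=7, col=6), (row=8, col=3), (row=9, col=2), (row=10, col=1)
  Distance 5: (row=6, col=4), (row=6, col=6), (row=7, col=3), (row=7, col=7), (row=8, col=2), (row=9, col=1), (row=10, col=0)
  Distance 6: (row=5, col=4), (row=5, col=6), (row=9, col=0)
  Distance 7: (row=4, col=4), (row=4, col=6), (row=5, col=3), (row=5, col=7), (row=8, col=0)
  Distance 8: (row=3, col=6), (row=4, col=3), (row=4, col=5), (row=4, col=7), (row=7, col=0)
  Distance 9: (row=3, col=3), (row=3, col=5), (row=4, col=2), (row=6, col=0), (row=7, col=1)
  Distance 10: (row=2, col=3), (row=2, col=5), (row=5, col=0)
  Distance 11: (row=1, col=3), (row=1, col=5), (row=2, col=2), (row=4, col=0), (row=5, col=1)
  Distance 12: (row=0, col=3), (row=0, col=5), (row=1, col=2), (row=1, col=4), (row=1, col=6), (row=3, col=0)
  Distance 13: (row=0, col=2), (row=0, col=4), (row=0, col=6), (row=1, col=1), (row=1, col=7), (row=2, col=0), (row=3, col=1)
  Distance 14: (row=1, col=0)
  Distance 15: (row=0, col=0)
Total reachable: 64 (grid has 66 open cells total)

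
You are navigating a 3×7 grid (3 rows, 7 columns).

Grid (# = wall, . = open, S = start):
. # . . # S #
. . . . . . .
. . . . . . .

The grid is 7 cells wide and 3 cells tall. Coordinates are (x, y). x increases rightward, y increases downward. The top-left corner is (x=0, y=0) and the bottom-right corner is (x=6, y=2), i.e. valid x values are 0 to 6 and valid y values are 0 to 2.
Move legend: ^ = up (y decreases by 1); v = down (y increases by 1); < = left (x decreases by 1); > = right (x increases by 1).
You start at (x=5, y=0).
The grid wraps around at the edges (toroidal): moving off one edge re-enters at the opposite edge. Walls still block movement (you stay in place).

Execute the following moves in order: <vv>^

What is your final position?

Start: (x=5, y=0)
  < (left): blocked, stay at (x=5, y=0)
  v (down): (x=5, y=0) -> (x=5, y=1)
  v (down): (x=5, y=1) -> (x=5, y=2)
  > (right): (x=5, y=2) -> (x=6, y=2)
  ^ (up): (x=6, y=2) -> (x=6, y=1)
Final: (x=6, y=1)

Answer: Final position: (x=6, y=1)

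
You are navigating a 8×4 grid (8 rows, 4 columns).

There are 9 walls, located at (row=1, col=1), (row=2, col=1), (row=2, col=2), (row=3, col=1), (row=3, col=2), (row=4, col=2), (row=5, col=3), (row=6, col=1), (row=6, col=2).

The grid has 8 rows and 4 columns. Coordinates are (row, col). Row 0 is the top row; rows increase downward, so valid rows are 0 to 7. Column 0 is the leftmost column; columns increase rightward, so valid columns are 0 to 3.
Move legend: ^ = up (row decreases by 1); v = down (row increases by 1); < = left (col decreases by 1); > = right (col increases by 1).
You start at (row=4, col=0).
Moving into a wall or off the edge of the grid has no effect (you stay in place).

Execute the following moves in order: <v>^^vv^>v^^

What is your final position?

Answer: Final position: (row=4, col=1)

Derivation:
Start: (row=4, col=0)
  < (left): blocked, stay at (row=4, col=0)
  v (down): (row=4, col=0) -> (row=5, col=0)
  > (right): (row=5, col=0) -> (row=5, col=1)
  ^ (up): (row=5, col=1) -> (row=4, col=1)
  ^ (up): blocked, stay at (row=4, col=1)
  v (down): (row=4, col=1) -> (row=5, col=1)
  v (down): blocked, stay at (row=5, col=1)
  ^ (up): (row=5, col=1) -> (row=4, col=1)
  > (right): blocked, stay at (row=4, col=1)
  v (down): (row=4, col=1) -> (row=5, col=1)
  ^ (up): (row=5, col=1) -> (row=4, col=1)
  ^ (up): blocked, stay at (row=4, col=1)
Final: (row=4, col=1)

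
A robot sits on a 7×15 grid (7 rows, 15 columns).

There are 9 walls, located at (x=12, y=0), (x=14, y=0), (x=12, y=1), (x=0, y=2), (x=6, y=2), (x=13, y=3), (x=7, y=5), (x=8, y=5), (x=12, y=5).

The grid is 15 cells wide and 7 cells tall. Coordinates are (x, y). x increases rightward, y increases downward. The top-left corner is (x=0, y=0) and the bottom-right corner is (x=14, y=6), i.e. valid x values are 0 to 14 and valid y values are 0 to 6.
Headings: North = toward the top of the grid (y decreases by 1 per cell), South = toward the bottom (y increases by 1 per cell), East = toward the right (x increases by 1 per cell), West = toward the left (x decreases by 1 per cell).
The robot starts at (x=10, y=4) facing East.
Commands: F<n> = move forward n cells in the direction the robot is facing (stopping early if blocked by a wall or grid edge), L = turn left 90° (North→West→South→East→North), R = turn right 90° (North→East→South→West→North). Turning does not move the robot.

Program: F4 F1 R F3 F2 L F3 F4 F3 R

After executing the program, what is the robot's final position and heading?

Start: (x=10, y=4), facing East
  F4: move forward 4, now at (x=14, y=4)
  F1: move forward 0/1 (blocked), now at (x=14, y=4)
  R: turn right, now facing South
  F3: move forward 2/3 (blocked), now at (x=14, y=6)
  F2: move forward 0/2 (blocked), now at (x=14, y=6)
  L: turn left, now facing East
  F3: move forward 0/3 (blocked), now at (x=14, y=6)
  F4: move forward 0/4 (blocked), now at (x=14, y=6)
  F3: move forward 0/3 (blocked), now at (x=14, y=6)
  R: turn right, now facing South
Final: (x=14, y=6), facing South

Answer: Final position: (x=14, y=6), facing South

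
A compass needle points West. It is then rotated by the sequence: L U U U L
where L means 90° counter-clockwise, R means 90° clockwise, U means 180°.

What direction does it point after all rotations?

Answer: Final heading: West

Derivation:
Start: West
  L (left (90° counter-clockwise)) -> South
  U (U-turn (180°)) -> North
  U (U-turn (180°)) -> South
  U (U-turn (180°)) -> North
  L (left (90° counter-clockwise)) -> West
Final: West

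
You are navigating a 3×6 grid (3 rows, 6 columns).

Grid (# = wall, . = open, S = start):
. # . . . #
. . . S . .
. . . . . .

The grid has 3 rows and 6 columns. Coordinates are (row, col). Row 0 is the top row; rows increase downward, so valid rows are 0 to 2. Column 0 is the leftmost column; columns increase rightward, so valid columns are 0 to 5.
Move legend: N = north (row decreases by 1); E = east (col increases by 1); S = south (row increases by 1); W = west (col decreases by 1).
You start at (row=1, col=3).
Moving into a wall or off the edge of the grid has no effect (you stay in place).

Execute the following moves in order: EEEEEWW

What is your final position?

Answer: Final position: (row=1, col=3)

Derivation:
Start: (row=1, col=3)
  E (east): (row=1, col=3) -> (row=1, col=4)
  E (east): (row=1, col=4) -> (row=1, col=5)
  [×3]E (east): blocked, stay at (row=1, col=5)
  W (west): (row=1, col=5) -> (row=1, col=4)
  W (west): (row=1, col=4) -> (row=1, col=3)
Final: (row=1, col=3)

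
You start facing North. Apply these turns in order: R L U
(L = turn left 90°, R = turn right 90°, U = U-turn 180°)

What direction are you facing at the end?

Start: North
  R (right (90° clockwise)) -> East
  L (left (90° counter-clockwise)) -> North
  U (U-turn (180°)) -> South
Final: South

Answer: Final heading: South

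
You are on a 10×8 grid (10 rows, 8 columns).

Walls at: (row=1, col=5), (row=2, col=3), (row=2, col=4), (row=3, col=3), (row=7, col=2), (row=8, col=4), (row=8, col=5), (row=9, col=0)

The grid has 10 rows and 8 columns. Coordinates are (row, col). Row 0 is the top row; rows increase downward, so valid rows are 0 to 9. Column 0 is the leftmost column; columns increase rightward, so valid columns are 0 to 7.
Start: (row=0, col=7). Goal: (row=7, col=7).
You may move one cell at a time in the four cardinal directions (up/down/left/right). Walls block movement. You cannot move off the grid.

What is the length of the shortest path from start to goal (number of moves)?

BFS from (row=0, col=7) until reaching (row=7, col=7):
  Distance 0: (row=0, col=7)
  Distance 1: (row=0, col=6), (row=1, col=7)
  Distance 2: (row=0, col=5), (row=1, col=6), (row=2, col=7)
  Distance 3: (row=0, col=4), (row=2, col=6), (row=3, col=7)
  Distance 4: (row=0, col=3), (row=1, col=4), (row=2, col=5), (row=3, col=6), (row=4, col=7)
  Distance 5: (row=0, col=2), (row=1, col=3), (row=3, col=5), (row=4, col=6), (row=5, col=7)
  Distance 6: (row=0, col=1), (row=1, col=2), (row=3, col=4), (row=4, col=5), (row=5, col=6), (row=6, col=7)
  Distance 7: (row=0, col=0), (row=1, col=1), (row=2, col=2), (row=4, col=4), (row=5, col=5), (row=6, col=6), (row=7, col=7)  <- goal reached here
One shortest path (7 moves): (row=0, col=7) -> (row=1, col=7) -> (row=2, col=7) -> (row=3, col=7) -> (row=4, col=7) -> (row=5, col=7) -> (row=6, col=7) -> (row=7, col=7)

Answer: Shortest path length: 7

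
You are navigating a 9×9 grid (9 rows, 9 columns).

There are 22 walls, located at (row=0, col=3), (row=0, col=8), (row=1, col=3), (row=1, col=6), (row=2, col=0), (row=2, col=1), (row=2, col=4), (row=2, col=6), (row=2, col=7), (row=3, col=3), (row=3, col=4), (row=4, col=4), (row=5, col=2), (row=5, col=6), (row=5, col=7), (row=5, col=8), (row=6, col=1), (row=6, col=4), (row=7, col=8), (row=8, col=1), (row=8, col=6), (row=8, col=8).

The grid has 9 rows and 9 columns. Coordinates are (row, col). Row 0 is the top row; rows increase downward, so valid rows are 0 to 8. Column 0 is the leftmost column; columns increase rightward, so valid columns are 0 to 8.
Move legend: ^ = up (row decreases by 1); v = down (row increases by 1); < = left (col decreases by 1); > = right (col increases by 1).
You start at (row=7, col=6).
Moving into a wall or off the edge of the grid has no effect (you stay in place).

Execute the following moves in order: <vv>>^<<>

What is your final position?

Start: (row=7, col=6)
  < (left): (row=7, col=6) -> (row=7, col=5)
  v (down): (row=7, col=5) -> (row=8, col=5)
  v (down): blocked, stay at (row=8, col=5)
  > (right): blocked, stay at (row=8, col=5)
  > (right): blocked, stay at (row=8, col=5)
  ^ (up): (row=8, col=5) -> (row=7, col=5)
  < (left): (row=7, col=5) -> (row=7, col=4)
  < (left): (row=7, col=4) -> (row=7, col=3)
  > (right): (row=7, col=3) -> (row=7, col=4)
Final: (row=7, col=4)

Answer: Final position: (row=7, col=4)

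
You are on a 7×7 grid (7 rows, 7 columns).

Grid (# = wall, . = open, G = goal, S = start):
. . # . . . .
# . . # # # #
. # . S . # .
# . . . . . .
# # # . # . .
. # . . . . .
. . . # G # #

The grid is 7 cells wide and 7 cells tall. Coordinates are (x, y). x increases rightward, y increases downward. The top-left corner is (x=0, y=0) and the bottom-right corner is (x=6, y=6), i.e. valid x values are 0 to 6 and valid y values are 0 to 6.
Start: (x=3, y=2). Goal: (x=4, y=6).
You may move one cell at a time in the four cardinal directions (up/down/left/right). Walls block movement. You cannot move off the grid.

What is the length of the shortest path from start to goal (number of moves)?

BFS from (x=3, y=2) until reaching (x=4, y=6):
  Distance 0: (x=3, y=2)
  Distance 1: (x=2, y=2), (x=4, y=2), (x=3, y=3)
  Distance 2: (x=2, y=1), (x=2, y=3), (x=4, y=3), (x=3, y=4)
  Distance 3: (x=1, y=1), (x=1, y=3), (x=5, y=3), (x=3, y=5)
  Distance 4: (x=1, y=0), (x=6, y=3), (x=5, y=4), (x=2, y=5), (x=4, y=5)
  Distance 5: (x=0, y=0), (x=6, y=2), (x=6, y=4), (x=5, y=5), (x=2, y=6), (x=4, y=6)  <- goal reached here
One shortest path (5 moves): (x=3, y=2) -> (x=3, y=3) -> (x=3, y=4) -> (x=3, y=5) -> (x=4, y=5) -> (x=4, y=6)

Answer: Shortest path length: 5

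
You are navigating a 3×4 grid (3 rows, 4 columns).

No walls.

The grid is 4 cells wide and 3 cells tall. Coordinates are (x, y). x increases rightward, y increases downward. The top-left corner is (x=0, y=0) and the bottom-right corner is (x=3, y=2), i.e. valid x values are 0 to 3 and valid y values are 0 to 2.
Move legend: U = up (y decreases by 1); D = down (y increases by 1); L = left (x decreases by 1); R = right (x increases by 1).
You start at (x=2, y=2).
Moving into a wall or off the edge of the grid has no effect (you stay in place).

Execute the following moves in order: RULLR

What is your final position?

Start: (x=2, y=2)
  R (right): (x=2, y=2) -> (x=3, y=2)
  U (up): (x=3, y=2) -> (x=3, y=1)
  L (left): (x=3, y=1) -> (x=2, y=1)
  L (left): (x=2, y=1) -> (x=1, y=1)
  R (right): (x=1, y=1) -> (x=2, y=1)
Final: (x=2, y=1)

Answer: Final position: (x=2, y=1)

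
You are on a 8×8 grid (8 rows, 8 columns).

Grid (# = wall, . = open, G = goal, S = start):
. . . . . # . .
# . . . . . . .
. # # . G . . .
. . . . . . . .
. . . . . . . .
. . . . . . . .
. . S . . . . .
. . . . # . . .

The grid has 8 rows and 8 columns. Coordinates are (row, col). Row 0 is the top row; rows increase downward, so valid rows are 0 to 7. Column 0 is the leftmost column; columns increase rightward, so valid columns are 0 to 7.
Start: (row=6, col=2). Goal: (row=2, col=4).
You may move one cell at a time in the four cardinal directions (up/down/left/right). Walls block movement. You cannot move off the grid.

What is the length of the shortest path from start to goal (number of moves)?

BFS from (row=6, col=2) until reaching (row=2, col=4):
  Distance 0: (row=6, col=2)
  Distance 1: (row=5, col=2), (row=6, col=1), (row=6, col=3), (row=7, col=2)
  Distance 2: (row=4, col=2), (row=5, col=1), (row=5, col=3), (row=6, col=0), (row=6, col=4), (row=7, col=1), (row=7, col=3)
  Distance 3: (row=3, col=2), (row=4, col=1), (row=4, col=3), (row=5, col=0), (row=5, col=4), (row=6, col=5), (row=7, col=0)
  Distance 4: (row=3, col=1), (row=3, col=3), (row=4, col=0), (row=4, col=4), (row=5, col=5), (row=6, col=6), (row=7, col=5)
  Distance 5: (row=2, col=3), (row=3, col=0), (row=3, col=4), (row=4, col=5), (row=5, col=6), (row=6, col=7), (row=7, col=6)
  Distance 6: (row=1, col=3), (row=2, col=0), (row=2, col=4), (row=3, col=5), (row=4, col=6), (row=5, col=7), (row=7, col=7)  <- goal reached here
One shortest path (6 moves): (row=6, col=2) -> (row=6, col=3) -> (row=6, col=4) -> (row=5, col=4) -> (row=4, col=4) -> (row=3, col=4) -> (row=2, col=4)

Answer: Shortest path length: 6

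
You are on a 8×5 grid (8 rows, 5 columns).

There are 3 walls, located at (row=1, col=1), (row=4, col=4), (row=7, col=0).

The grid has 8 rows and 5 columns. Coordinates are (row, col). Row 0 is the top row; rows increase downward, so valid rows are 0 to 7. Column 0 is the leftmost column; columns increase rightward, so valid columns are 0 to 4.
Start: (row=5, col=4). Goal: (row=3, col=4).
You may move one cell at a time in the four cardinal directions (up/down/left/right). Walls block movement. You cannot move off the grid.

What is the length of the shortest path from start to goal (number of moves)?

Answer: Shortest path length: 4

Derivation:
BFS from (row=5, col=4) until reaching (row=3, col=4):
  Distance 0: (row=5, col=4)
  Distance 1: (row=5, col=3), (row=6, col=4)
  Distance 2: (row=4, col=3), (row=5, col=2), (row=6, col=3), (row=7, col=4)
  Distance 3: (row=3, col=3), (row=4, col=2), (row=5, col=1), (row=6, col=2), (row=7, col=3)
  Distance 4: (row=2, col=3), (row=3, col=2), (row=3, col=4), (row=4, col=1), (row=5, col=0), (row=6, col=1), (row=7, col=2)  <- goal reached here
One shortest path (4 moves): (row=5, col=4) -> (row=5, col=3) -> (row=4, col=3) -> (row=3, col=3) -> (row=3, col=4)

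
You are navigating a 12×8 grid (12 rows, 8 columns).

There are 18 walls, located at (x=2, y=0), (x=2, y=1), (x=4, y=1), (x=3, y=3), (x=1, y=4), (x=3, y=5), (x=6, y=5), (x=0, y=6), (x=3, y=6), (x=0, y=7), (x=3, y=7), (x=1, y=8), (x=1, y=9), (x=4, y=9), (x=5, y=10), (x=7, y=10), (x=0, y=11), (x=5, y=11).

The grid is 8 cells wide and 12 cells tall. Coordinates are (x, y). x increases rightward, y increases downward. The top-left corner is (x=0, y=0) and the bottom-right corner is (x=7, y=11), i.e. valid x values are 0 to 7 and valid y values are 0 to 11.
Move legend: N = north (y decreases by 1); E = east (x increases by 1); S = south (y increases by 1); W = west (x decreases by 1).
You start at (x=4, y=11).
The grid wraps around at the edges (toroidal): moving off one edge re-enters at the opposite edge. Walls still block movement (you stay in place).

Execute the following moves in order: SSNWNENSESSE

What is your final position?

Start: (x=4, y=11)
  S (south): (x=4, y=11) -> (x=4, y=0)
  S (south): blocked, stay at (x=4, y=0)
  N (north): (x=4, y=0) -> (x=4, y=11)
  W (west): (x=4, y=11) -> (x=3, y=11)
  N (north): (x=3, y=11) -> (x=3, y=10)
  E (east): (x=3, y=10) -> (x=4, y=10)
  N (north): blocked, stay at (x=4, y=10)
  S (south): (x=4, y=10) -> (x=4, y=11)
  E (east): blocked, stay at (x=4, y=11)
  S (south): (x=4, y=11) -> (x=4, y=0)
  S (south): blocked, stay at (x=4, y=0)
  E (east): (x=4, y=0) -> (x=5, y=0)
Final: (x=5, y=0)

Answer: Final position: (x=5, y=0)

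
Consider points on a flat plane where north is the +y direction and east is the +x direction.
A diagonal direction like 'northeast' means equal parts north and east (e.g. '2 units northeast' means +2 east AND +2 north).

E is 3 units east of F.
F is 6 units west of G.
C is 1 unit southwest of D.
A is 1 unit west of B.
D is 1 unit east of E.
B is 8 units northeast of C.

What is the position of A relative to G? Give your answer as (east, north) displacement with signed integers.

Place G at the origin (east=0, north=0).
  F is 6 units west of G: delta (east=-6, north=+0); F at (east=-6, north=0).
  E is 3 units east of F: delta (east=+3, north=+0); E at (east=-3, north=0).
  D is 1 unit east of E: delta (east=+1, north=+0); D at (east=-2, north=0).
  C is 1 unit southwest of D: delta (east=-1, north=-1); C at (east=-3, north=-1).
  B is 8 units northeast of C: delta (east=+8, north=+8); B at (east=5, north=7).
  A is 1 unit west of B: delta (east=-1, north=+0); A at (east=4, north=7).
Therefore A relative to G: (east=4, north=7).

Answer: A is at (east=4, north=7) relative to G.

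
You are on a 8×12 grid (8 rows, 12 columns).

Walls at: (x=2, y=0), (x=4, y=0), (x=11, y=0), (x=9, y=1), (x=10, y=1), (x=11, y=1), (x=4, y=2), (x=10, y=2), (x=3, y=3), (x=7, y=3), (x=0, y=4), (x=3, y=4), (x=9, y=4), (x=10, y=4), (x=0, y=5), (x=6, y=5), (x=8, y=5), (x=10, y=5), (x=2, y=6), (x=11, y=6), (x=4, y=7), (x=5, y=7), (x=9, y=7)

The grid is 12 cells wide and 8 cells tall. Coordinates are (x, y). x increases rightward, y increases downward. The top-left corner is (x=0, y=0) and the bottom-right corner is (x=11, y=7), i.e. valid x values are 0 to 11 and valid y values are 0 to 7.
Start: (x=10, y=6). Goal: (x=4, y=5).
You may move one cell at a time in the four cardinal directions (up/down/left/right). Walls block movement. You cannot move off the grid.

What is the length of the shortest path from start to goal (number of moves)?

BFS from (x=10, y=6) until reaching (x=4, y=5):
  Distance 0: (x=10, y=6)
  Distance 1: (x=9, y=6), (x=10, y=7)
  Distance 2: (x=9, y=5), (x=8, y=6), (x=11, y=7)
  Distance 3: (x=7, y=6), (x=8, y=7)
  Distance 4: (x=7, y=5), (x=6, y=6), (x=7, y=7)
  Distance 5: (x=7, y=4), (x=5, y=6), (x=6, y=7)
  Distance 6: (x=6, y=4), (x=8, y=4), (x=5, y=5), (x=4, y=6)
  Distance 7: (x=6, y=3), (x=8, y=3), (x=5, y=4), (x=4, y=5), (x=3, y=6)  <- goal reached here
One shortest path (7 moves): (x=10, y=6) -> (x=9, y=6) -> (x=8, y=6) -> (x=7, y=6) -> (x=6, y=6) -> (x=5, y=6) -> (x=4, y=6) -> (x=4, y=5)

Answer: Shortest path length: 7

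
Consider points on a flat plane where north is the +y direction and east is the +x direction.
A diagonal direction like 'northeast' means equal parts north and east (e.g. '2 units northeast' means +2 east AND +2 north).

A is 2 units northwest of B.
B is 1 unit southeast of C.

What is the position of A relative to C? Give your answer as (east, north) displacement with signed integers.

Answer: A is at (east=-1, north=1) relative to C.

Derivation:
Place C at the origin (east=0, north=0).
  B is 1 unit southeast of C: delta (east=+1, north=-1); B at (east=1, north=-1).
  A is 2 units northwest of B: delta (east=-2, north=+2); A at (east=-1, north=1).
Therefore A relative to C: (east=-1, north=1).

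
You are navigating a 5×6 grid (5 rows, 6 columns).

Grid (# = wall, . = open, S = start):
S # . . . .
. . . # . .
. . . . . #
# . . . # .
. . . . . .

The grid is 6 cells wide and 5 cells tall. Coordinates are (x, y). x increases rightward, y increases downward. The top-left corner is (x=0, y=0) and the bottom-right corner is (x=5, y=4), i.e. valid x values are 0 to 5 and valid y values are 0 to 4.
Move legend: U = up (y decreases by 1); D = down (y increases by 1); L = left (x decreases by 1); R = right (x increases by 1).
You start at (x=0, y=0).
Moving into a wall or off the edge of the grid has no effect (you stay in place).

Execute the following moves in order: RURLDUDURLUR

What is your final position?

Start: (x=0, y=0)
  R (right): blocked, stay at (x=0, y=0)
  U (up): blocked, stay at (x=0, y=0)
  R (right): blocked, stay at (x=0, y=0)
  L (left): blocked, stay at (x=0, y=0)
  D (down): (x=0, y=0) -> (x=0, y=1)
  U (up): (x=0, y=1) -> (x=0, y=0)
  D (down): (x=0, y=0) -> (x=0, y=1)
  U (up): (x=0, y=1) -> (x=0, y=0)
  R (right): blocked, stay at (x=0, y=0)
  L (left): blocked, stay at (x=0, y=0)
  U (up): blocked, stay at (x=0, y=0)
  R (right): blocked, stay at (x=0, y=0)
Final: (x=0, y=0)

Answer: Final position: (x=0, y=0)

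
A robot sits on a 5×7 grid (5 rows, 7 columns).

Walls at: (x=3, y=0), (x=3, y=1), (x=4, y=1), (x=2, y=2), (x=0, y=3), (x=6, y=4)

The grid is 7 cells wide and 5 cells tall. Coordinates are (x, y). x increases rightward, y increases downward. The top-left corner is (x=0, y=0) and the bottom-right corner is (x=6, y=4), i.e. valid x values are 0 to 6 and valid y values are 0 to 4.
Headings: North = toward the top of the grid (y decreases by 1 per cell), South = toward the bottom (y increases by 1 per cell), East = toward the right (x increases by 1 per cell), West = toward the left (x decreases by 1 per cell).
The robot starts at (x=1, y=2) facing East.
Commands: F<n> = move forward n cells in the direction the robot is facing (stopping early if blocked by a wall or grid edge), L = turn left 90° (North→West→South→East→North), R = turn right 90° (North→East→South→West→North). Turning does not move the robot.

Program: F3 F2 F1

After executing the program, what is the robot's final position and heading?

Start: (x=1, y=2), facing East
  F3: move forward 0/3 (blocked), now at (x=1, y=2)
  F2: move forward 0/2 (blocked), now at (x=1, y=2)
  F1: move forward 0/1 (blocked), now at (x=1, y=2)
Final: (x=1, y=2), facing East

Answer: Final position: (x=1, y=2), facing East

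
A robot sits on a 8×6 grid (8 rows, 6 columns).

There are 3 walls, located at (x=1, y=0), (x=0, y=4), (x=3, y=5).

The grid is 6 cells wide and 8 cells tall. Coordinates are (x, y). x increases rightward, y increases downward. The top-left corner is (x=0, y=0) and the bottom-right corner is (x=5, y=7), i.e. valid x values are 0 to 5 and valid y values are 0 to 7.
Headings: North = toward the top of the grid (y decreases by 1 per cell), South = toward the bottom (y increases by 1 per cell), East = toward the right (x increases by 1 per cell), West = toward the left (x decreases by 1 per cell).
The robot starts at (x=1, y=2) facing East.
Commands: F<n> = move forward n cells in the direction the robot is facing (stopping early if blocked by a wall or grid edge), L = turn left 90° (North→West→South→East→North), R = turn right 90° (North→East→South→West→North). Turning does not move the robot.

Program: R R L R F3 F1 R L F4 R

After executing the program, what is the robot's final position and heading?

Start: (x=1, y=2), facing East
  R: turn right, now facing South
  R: turn right, now facing West
  L: turn left, now facing South
  R: turn right, now facing West
  F3: move forward 1/3 (blocked), now at (x=0, y=2)
  F1: move forward 0/1 (blocked), now at (x=0, y=2)
  R: turn right, now facing North
  L: turn left, now facing West
  F4: move forward 0/4 (blocked), now at (x=0, y=2)
  R: turn right, now facing North
Final: (x=0, y=2), facing North

Answer: Final position: (x=0, y=2), facing North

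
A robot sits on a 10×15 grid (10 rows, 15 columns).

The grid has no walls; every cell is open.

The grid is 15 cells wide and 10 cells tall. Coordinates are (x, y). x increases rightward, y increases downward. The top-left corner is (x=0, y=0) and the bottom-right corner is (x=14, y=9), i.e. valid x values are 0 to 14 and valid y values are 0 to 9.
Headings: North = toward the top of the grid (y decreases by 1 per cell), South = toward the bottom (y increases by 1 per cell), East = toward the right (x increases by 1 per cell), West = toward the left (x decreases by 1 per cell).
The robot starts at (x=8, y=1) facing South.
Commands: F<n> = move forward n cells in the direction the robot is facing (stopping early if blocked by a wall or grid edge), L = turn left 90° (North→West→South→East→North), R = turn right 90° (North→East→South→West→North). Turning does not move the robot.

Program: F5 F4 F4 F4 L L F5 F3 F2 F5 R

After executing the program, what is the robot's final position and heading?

Answer: Final position: (x=8, y=0), facing East

Derivation:
Start: (x=8, y=1), facing South
  F5: move forward 5, now at (x=8, y=6)
  F4: move forward 3/4 (blocked), now at (x=8, y=9)
  F4: move forward 0/4 (blocked), now at (x=8, y=9)
  F4: move forward 0/4 (blocked), now at (x=8, y=9)
  L: turn left, now facing East
  L: turn left, now facing North
  F5: move forward 5, now at (x=8, y=4)
  F3: move forward 3, now at (x=8, y=1)
  F2: move forward 1/2 (blocked), now at (x=8, y=0)
  F5: move forward 0/5 (blocked), now at (x=8, y=0)
  R: turn right, now facing East
Final: (x=8, y=0), facing East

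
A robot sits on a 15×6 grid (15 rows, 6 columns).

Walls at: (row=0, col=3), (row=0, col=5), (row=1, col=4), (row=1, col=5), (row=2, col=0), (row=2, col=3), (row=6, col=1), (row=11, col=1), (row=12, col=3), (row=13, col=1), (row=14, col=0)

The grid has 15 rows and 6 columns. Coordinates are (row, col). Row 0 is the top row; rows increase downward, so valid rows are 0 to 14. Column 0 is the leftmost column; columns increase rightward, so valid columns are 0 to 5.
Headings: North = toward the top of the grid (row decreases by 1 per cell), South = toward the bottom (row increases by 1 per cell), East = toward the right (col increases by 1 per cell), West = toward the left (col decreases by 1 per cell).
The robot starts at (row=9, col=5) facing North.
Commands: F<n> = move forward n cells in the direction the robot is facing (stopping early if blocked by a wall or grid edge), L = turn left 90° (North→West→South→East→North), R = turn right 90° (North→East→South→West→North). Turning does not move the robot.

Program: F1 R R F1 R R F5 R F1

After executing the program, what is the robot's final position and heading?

Start: (row=9, col=5), facing North
  F1: move forward 1, now at (row=8, col=5)
  R: turn right, now facing East
  R: turn right, now facing South
  F1: move forward 1, now at (row=9, col=5)
  R: turn right, now facing West
  R: turn right, now facing North
  F5: move forward 5, now at (row=4, col=5)
  R: turn right, now facing East
  F1: move forward 0/1 (blocked), now at (row=4, col=5)
Final: (row=4, col=5), facing East

Answer: Final position: (row=4, col=5), facing East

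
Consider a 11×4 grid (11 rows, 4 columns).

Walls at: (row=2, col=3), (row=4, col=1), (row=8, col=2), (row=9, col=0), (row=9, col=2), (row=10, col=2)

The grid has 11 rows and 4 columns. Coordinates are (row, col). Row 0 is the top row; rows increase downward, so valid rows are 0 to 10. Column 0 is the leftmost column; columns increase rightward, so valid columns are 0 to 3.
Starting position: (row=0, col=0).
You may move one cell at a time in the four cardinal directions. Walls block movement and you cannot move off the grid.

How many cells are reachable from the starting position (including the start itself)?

Answer: Reachable cells: 38

Derivation:
BFS flood-fill from (row=0, col=0):
  Distance 0: (row=0, col=0)
  Distance 1: (row=0, col=1), (row=1, col=0)
  Distance 2: (row=0, col=2), (row=1, col=1), (row=2, col=0)
  Distance 3: (row=0, col=3), (row=1, col=2), (row=2, col=1), (row=3, col=0)
  Distance 4: (row=1, col=3), (row=2, col=2), (row=3, col=1), (row=4, col=0)
  Distance 5: (row=3, col=2), (row=5, col=0)
  Distance 6: (row=3, col=3), (row=4, col=2), (row=5, col=1), (row=6, col=0)
  Distance 7: (row=4, col=3), (row=5, col=2), (row=6, col=1), (row=7, col=0)
  Distance 8: (row=5, col=3), (row=6, col=2), (row=7, col=1), (row=8, col=0)
  Distance 9: (row=6, col=3), (row=7, col=2), (row=8, col=1)
  Distance 10: (row=7, col=3), (row=9, col=1)
  Distance 11: (row=8, col=3), (row=10, col=1)
  Distance 12: (row=9, col=3), (row=10, col=0)
  Distance 13: (row=10, col=3)
Total reachable: 38 (grid has 38 open cells total)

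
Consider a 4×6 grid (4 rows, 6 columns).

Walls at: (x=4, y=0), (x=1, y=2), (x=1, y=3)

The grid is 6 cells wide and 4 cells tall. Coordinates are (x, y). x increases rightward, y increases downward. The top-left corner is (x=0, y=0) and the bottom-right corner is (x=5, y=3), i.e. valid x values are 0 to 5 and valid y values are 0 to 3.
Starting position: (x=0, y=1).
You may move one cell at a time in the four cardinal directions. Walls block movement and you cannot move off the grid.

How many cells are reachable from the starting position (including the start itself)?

BFS flood-fill from (x=0, y=1):
  Distance 0: (x=0, y=1)
  Distance 1: (x=0, y=0), (x=1, y=1), (x=0, y=2)
  Distance 2: (x=1, y=0), (x=2, y=1), (x=0, y=3)
  Distance 3: (x=2, y=0), (x=3, y=1), (x=2, y=2)
  Distance 4: (x=3, y=0), (x=4, y=1), (x=3, y=2), (x=2, y=3)
  Distance 5: (x=5, y=1), (x=4, y=2), (x=3, y=3)
  Distance 6: (x=5, y=0), (x=5, y=2), (x=4, y=3)
  Distance 7: (x=5, y=3)
Total reachable: 21 (grid has 21 open cells total)

Answer: Reachable cells: 21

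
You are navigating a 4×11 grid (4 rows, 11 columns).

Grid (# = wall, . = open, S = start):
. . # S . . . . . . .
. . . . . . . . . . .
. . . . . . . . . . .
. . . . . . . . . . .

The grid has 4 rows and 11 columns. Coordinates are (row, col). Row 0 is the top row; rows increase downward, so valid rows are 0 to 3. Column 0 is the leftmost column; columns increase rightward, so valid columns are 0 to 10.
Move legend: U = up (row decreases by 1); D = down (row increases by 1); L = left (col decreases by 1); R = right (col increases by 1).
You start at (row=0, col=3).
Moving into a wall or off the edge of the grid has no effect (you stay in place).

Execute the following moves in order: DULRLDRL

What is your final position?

Start: (row=0, col=3)
  D (down): (row=0, col=3) -> (row=1, col=3)
  U (up): (row=1, col=3) -> (row=0, col=3)
  L (left): blocked, stay at (row=0, col=3)
  R (right): (row=0, col=3) -> (row=0, col=4)
  L (left): (row=0, col=4) -> (row=0, col=3)
  D (down): (row=0, col=3) -> (row=1, col=3)
  R (right): (row=1, col=3) -> (row=1, col=4)
  L (left): (row=1, col=4) -> (row=1, col=3)
Final: (row=1, col=3)

Answer: Final position: (row=1, col=3)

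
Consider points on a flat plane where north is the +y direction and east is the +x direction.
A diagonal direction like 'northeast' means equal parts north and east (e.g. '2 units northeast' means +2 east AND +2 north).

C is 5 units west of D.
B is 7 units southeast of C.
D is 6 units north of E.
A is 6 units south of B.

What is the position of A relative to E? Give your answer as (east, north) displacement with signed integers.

Place E at the origin (east=0, north=0).
  D is 6 units north of E: delta (east=+0, north=+6); D at (east=0, north=6).
  C is 5 units west of D: delta (east=-5, north=+0); C at (east=-5, north=6).
  B is 7 units southeast of C: delta (east=+7, north=-7); B at (east=2, north=-1).
  A is 6 units south of B: delta (east=+0, north=-6); A at (east=2, north=-7).
Therefore A relative to E: (east=2, north=-7).

Answer: A is at (east=2, north=-7) relative to E.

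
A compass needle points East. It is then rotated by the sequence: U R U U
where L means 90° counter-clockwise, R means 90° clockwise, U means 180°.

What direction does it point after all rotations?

Answer: Final heading: North

Derivation:
Start: East
  U (U-turn (180°)) -> West
  R (right (90° clockwise)) -> North
  U (U-turn (180°)) -> South
  U (U-turn (180°)) -> North
Final: North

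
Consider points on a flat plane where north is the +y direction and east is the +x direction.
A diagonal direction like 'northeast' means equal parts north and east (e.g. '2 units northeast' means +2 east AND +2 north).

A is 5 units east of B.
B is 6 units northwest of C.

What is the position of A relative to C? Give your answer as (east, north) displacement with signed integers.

Answer: A is at (east=-1, north=6) relative to C.

Derivation:
Place C at the origin (east=0, north=0).
  B is 6 units northwest of C: delta (east=-6, north=+6); B at (east=-6, north=6).
  A is 5 units east of B: delta (east=+5, north=+0); A at (east=-1, north=6).
Therefore A relative to C: (east=-1, north=6).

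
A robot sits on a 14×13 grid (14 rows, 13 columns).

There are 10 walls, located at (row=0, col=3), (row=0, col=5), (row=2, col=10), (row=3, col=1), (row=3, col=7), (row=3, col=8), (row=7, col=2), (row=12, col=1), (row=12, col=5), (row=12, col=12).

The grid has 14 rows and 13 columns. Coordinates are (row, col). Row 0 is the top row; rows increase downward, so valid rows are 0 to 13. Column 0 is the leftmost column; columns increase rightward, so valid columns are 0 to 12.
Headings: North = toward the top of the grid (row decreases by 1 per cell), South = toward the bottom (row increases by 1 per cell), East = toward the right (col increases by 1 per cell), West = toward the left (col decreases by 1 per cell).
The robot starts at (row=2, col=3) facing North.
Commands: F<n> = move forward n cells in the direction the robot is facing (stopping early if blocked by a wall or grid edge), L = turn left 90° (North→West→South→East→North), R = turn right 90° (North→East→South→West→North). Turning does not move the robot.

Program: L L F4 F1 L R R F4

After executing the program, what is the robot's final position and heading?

Start: (row=2, col=3), facing North
  L: turn left, now facing West
  L: turn left, now facing South
  F4: move forward 4, now at (row=6, col=3)
  F1: move forward 1, now at (row=7, col=3)
  L: turn left, now facing East
  R: turn right, now facing South
  R: turn right, now facing West
  F4: move forward 0/4 (blocked), now at (row=7, col=3)
Final: (row=7, col=3), facing West

Answer: Final position: (row=7, col=3), facing West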